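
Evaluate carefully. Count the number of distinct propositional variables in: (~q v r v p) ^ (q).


Identify each variable that appears in the formula.
Variables found: p, q, r
Count = 3

3


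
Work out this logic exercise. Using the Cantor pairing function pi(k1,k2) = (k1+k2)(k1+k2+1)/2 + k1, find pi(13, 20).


k1 + k2 = 33
(k1+k2)(k1+k2+1)/2 = 33 * 34 / 2 = 561
pi = 561 + 13 = 574

574


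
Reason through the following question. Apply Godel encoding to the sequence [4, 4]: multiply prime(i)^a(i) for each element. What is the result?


Encode each element as an exponent of the corresponding prime:
  2^4 = 16
  3^4 = 81
Product = 16 * 81 = 1296

1296


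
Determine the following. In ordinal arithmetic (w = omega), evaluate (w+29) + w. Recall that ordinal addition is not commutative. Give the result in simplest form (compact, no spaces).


Compute (w+29) + w.
Ordinal + is associative but NOT commutative; for finite n>0, n + w = w but w + n stays w+n.
(w+29) + w = w + (29+w) = w + w = w*2 (the finite tail 29 is absorbed by the right w).
Result = w*2

w*2


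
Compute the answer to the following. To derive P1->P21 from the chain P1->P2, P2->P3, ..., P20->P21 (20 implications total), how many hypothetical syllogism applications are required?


With 20 implications in a chain connecting 21 propositions:
P1->P2, P2->P3, ..., P20->P21
Steps needed = (number of implications) - 1 = 20 - 1 = 19

19


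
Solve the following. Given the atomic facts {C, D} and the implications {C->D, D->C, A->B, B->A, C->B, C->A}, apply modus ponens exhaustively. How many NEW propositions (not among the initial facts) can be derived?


Initial facts: {C, D}
Apply modus ponens to closure:
  C and C->B  =>  B
  C and C->A  =>  A
Final known: {A, B, C, D}
New propositions: {A, B}
Count = 2

2


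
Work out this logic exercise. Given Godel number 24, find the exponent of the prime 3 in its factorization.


Factorize 24 by dividing by 3 repeatedly.
Division steps: 3 divides 24 exactly 1 time(s).
Exponent of 3 = 1

1


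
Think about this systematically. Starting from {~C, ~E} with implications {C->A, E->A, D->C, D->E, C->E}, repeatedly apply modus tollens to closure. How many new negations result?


Initial negated facts: {~C, ~E}
Apply modus tollens to closure:
  ~C and D->C  =>  ~D
Final negated: {~C, ~D, ~E}
New negations: {~D}
Count = 1

1


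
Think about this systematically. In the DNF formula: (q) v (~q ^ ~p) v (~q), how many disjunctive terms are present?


A DNF formula is a disjunction of terms (conjunctions).
Terms are separated by v.
Counting the disjuncts: 3 terms.

3


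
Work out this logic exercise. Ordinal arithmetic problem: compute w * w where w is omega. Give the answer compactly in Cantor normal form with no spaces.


Compute w * w.
Ordinal * is associative and left-distributive over +, but NOT commutative; for finite n>1, n*w = w but w*n stays w*n.
w * w = w^2 by definition.
Result = w^2

w^2


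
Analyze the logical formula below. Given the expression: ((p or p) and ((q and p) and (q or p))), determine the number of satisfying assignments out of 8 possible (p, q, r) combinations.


Check all 8 assignments:
p=0, q=0, r=0: 0
p=0, q=0, r=1: 0
p=0, q=1, r=0: 0
p=0, q=1, r=1: 0
p=1, q=0, r=0: 0
p=1, q=0, r=1: 0
p=1, q=1, r=0: 1
p=1, q=1, r=1: 1
Count of True = 2

2


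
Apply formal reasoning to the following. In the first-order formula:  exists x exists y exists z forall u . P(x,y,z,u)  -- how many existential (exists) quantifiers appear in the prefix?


Quantifier prefix: exists x exists y exists z forall u
Mark each quantifier type:
  E E E U
Universal count = 1, Existential count = 3
Asked for existential (exists) quantifiers: 3

3


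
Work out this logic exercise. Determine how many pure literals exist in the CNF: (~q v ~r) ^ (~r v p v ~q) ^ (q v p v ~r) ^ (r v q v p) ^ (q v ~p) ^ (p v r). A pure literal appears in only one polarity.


Check each variable for pure literal status:
p: mixed (not pure)
q: mixed (not pure)
r: mixed (not pure)
Pure literal count = 0

0


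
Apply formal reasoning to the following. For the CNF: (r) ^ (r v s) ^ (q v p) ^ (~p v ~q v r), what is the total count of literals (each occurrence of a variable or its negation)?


Counting literals in each clause:
Clause 1: 1 literal(s)
Clause 2: 2 literal(s)
Clause 3: 2 literal(s)
Clause 4: 3 literal(s)
Total = 8

8


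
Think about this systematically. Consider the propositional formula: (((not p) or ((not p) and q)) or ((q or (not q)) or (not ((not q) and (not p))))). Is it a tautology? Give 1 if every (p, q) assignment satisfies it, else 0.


Check all 4 assignments:
p=0, q=0: 1
p=0, q=1: 1
p=1, q=0: 1
p=1, q=1: 1
Satisfying count = 4/4.
Tautology iff count = 4: yes.

1


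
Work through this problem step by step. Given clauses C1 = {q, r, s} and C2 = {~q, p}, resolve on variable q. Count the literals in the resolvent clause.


Remove q from C1 and ~q from C2.
C1 remainder: {r, s}
C2 remainder: {p}
Union (resolvent): {p, r, s}
Resolvent has 3 literal(s).

3


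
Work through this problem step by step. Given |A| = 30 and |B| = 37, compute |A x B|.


The Cartesian product A x B contains all ordered pairs (a, b).
|A x B| = |A| * |B| = 30 * 37 = 1110

1110


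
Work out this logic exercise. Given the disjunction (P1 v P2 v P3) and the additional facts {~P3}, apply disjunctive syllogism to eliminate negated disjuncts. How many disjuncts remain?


Original disjuncts (3): P1, P2, P3
Negated (eliminate): ~P3
Remaining disjuncts: P1, P2
Count = 3 - 1 = 2

2


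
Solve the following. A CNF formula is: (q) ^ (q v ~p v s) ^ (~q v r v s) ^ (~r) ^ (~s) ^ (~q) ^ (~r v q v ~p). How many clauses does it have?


A CNF formula is a conjunction of clauses.
Clauses are separated by ^.
Counting the conjuncts: 7 clauses.

7


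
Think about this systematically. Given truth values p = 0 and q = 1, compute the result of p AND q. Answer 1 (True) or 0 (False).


p = 0, q = 1
Operation: p AND q
Evaluate: 0 AND 1 = 0

0


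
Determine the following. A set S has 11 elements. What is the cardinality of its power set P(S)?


The power set of a set with n elements has 2^n elements.
|P(S)| = 2^11 = 2048

2048


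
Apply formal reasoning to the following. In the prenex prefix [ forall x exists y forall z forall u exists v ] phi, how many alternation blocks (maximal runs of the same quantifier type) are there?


Quantifier-type sequence: A E A A E  (A=forall, E=exists)
Group into maximal same-type runs:
  Ax1 | Ex1 | Ax2 | Ex1
Number of blocks = 4

4


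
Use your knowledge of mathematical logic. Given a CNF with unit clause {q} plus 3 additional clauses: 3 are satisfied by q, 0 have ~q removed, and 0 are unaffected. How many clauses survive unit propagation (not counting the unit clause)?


Satisfied (removed): 3
Shortened (remain): 0
Unchanged (remain): 0
Remaining = 0 + 0 = 0

0


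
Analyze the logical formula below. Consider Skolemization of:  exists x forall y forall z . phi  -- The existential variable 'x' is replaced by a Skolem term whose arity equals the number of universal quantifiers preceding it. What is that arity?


Quantifier prefix: exists x forall y forall z
'x' is existentially quantified at position 1.
No universal quantifiers precede it.
Skolem function arity = 0 (a Skolem constant)

0


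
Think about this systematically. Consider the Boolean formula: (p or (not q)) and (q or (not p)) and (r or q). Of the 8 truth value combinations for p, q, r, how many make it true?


Evaluate all 8 assignments for p, q, r:
p=0, q=0, r=0: 0
p=0, q=0, r=1: 1
p=0, q=1, r=0: 0
p=0, q=1, r=1: 0
p=1, q=0, r=0: 0
p=1, q=0, r=1: 0
p=1, q=1, r=0: 1
p=1, q=1, r=1: 1
Satisfying count = 3

3


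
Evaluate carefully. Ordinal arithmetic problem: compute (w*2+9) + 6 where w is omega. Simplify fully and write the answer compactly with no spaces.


Compute (w*2+9) + 6.
Ordinal + is associative but NOT commutative; for finite n>0, n + w = w but w + n stays w+n.
By associativity: (w*2+9) + 6 = w*2 + (9+6) = w*2+15.
Result = w*2+15

w*2+15


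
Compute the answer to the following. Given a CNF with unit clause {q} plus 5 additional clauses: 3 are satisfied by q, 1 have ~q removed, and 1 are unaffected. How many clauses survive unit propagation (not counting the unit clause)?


Satisfied (removed): 3
Shortened (remain): 1
Unchanged (remain): 1
Remaining = 1 + 1 = 2

2


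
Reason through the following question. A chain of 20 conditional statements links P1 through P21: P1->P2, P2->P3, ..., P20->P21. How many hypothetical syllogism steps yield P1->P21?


With 20 implications in a chain connecting 21 propositions:
P1->P2, P2->P3, ..., P20->P21
Steps needed = (number of implications) - 1 = 20 - 1 = 19

19


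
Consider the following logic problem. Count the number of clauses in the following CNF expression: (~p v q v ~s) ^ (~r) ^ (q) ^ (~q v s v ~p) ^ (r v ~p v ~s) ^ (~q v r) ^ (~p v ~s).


A CNF formula is a conjunction of clauses.
Clauses are separated by ^.
Counting the conjuncts: 7 clauses.

7


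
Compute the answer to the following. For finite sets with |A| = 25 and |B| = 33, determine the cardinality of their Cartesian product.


The Cartesian product A x B contains all ordered pairs (a, b).
|A x B| = |A| * |B| = 25 * 33 = 825

825


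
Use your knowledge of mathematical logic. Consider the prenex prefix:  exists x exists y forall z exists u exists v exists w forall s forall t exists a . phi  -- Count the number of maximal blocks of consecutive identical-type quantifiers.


Quantifier-type sequence: E E A E E E A A E  (A=forall, E=exists)
Group into maximal same-type runs:
  Ex2 | Ax1 | Ex3 | Ax2 | Ex1
Number of blocks = 5

5


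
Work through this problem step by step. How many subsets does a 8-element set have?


The power set of a set with n elements has 2^n elements.
|P(S)| = 2^8 = 256

256


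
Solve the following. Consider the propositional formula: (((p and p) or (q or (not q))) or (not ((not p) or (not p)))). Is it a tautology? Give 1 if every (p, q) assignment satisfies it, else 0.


Check all 4 assignments:
p=0, q=0: 1
p=0, q=1: 1
p=1, q=0: 1
p=1, q=1: 1
Satisfying count = 4/4.
Tautology iff count = 4: yes.

1


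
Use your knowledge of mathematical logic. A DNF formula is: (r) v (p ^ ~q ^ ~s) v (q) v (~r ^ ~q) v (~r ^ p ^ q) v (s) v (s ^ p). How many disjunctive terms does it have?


A DNF formula is a disjunction of terms (conjunctions).
Terms are separated by v.
Counting the disjuncts: 7 terms.

7


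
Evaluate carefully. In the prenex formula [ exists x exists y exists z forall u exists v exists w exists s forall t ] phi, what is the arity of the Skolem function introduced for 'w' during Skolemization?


Quantifier prefix: exists x exists y exists z forall u exists v exists w exists s forall t
'w' is existentially quantified at position 6.
Universal variables preceding it: u
Skolem function arity = 1

1


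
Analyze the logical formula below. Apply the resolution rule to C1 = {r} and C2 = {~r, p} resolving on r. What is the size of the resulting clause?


Remove r from C1 and ~r from C2.
C1 remainder: {}
C2 remainder: {p}
Union (resolvent): {p}
Resolvent has 1 literal(s).

1


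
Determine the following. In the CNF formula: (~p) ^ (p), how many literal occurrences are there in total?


Counting literals in each clause:
Clause 1: 1 literal(s)
Clause 2: 1 literal(s)
Total = 2

2


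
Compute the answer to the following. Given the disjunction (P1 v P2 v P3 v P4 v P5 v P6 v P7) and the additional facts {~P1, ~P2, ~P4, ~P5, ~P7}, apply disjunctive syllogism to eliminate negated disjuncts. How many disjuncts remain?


Original disjuncts (7): P1, P2, P3, P4, P5, P6, P7
Negated (eliminate): ~P1, ~P2, ~P4, ~P5, ~P7
Remaining disjuncts: P3, P6
Count = 7 - 5 = 2

2


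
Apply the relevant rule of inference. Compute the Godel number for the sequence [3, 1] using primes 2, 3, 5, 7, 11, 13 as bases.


Encode each element as an exponent of the corresponding prime:
  2^3 = 8
  3^1 = 3
Product = 8 * 3 = 24

24


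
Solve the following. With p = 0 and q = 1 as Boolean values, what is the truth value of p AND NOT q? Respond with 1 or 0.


p = 0, q = 1
Operation: p AND NOT q
Evaluate: 0 AND NOT 1 = 0

0


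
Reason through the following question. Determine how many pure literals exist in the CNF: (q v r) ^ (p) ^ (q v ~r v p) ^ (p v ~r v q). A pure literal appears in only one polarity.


Check each variable for pure literal status:
p: pure positive
q: pure positive
r: mixed (not pure)
Pure literal count = 2

2


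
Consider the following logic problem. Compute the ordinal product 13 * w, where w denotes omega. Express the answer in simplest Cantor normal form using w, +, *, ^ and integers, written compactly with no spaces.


Compute 13 * w.
Ordinal * is associative and left-distributive over +, but NOT commutative; for finite n>1, n*w = w but w*n stays w*n.
For finite n>0, n * w = sup{n*k : k<w} = w. So 13 * w = w.
Result = w

w


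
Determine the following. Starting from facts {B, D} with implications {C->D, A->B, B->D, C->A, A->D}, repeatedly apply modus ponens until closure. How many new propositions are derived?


Initial facts: {B, D}
Apply modus ponens to closure:
  (no implication fires)
Final known: {B, D}
New propositions: {(none)}
Count = 0

0


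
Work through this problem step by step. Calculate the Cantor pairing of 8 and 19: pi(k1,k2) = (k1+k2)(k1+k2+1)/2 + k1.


k1 + k2 = 27
(k1+k2)(k1+k2+1)/2 = 27 * 28 / 2 = 378
pi = 378 + 8 = 386

386


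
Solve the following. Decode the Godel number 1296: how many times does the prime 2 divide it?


Factorize 1296 by dividing by 2 repeatedly.
Division steps: 2 divides 1296 exactly 4 time(s).
Exponent of 2 = 4

4


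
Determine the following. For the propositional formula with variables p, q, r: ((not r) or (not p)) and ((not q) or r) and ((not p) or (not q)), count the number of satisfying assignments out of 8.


Evaluate all 8 assignments for p, q, r:
p=0, q=0, r=0: 1
p=0, q=0, r=1: 1
p=0, q=1, r=0: 0
p=0, q=1, r=1: 1
p=1, q=0, r=0: 1
p=1, q=0, r=1: 0
p=1, q=1, r=0: 0
p=1, q=1, r=1: 0
Satisfying count = 4

4


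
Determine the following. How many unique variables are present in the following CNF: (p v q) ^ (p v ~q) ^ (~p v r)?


Identify each variable that appears in the formula.
Variables found: p, q, r
Count = 3

3


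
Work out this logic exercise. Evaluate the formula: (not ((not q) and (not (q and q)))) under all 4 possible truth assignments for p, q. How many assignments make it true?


Check all 4 assignments:
p=0, q=0: 0
p=0, q=1: 1
p=1, q=0: 0
p=1, q=1: 1
Count of True = 2

2


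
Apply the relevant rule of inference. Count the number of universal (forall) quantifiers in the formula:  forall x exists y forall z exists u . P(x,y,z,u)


Quantifier prefix: forall x exists y forall z exists u
Mark each quantifier type:
  U E U E
Universal count = 2, Existential count = 2
Asked for universal (forall) quantifiers: 2

2


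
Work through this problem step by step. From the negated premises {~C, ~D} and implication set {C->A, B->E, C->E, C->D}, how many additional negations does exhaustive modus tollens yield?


Initial negated facts: {~C, ~D}
Apply modus tollens to closure:
  (no implication fires)
Final negated: {~C, ~D}
New negations: {(none)}
Count = 0

0


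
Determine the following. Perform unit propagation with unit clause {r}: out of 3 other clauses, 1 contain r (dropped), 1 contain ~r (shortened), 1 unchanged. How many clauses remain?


Satisfied (removed): 1
Shortened (remain): 1
Unchanged (remain): 1
Remaining = 1 + 1 = 2

2


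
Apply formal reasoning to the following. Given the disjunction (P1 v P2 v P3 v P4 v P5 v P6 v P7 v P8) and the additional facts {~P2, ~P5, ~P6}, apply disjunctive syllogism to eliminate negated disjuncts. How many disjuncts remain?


Original disjuncts (8): P1, P2, P3, P4, P5, P6, P7, P8
Negated (eliminate): ~P2, ~P5, ~P6
Remaining disjuncts: P1, P3, P4, P7, P8
Count = 8 - 3 = 5

5


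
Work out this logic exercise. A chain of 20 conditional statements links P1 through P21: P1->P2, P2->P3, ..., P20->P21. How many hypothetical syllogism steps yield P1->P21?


With 20 implications in a chain connecting 21 propositions:
P1->P2, P2->P3, ..., P20->P21
Steps needed = (number of implications) - 1 = 20 - 1 = 19

19


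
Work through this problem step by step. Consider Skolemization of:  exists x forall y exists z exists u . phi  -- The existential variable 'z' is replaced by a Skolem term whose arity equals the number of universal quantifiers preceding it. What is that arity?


Quantifier prefix: exists x forall y exists z exists u
'z' is existentially quantified at position 3.
Universal variables preceding it: y
Skolem function arity = 1

1


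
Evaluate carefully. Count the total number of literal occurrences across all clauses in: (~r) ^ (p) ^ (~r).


Counting literals in each clause:
Clause 1: 1 literal(s)
Clause 2: 1 literal(s)
Clause 3: 1 literal(s)
Total = 3

3


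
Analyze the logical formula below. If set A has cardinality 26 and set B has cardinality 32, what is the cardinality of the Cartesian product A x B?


The Cartesian product A x B contains all ordered pairs (a, b).
|A x B| = |A| * |B| = 26 * 32 = 832

832


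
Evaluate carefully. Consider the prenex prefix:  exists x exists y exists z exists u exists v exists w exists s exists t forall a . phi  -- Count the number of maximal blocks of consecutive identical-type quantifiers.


Quantifier-type sequence: E E E E E E E E A  (A=forall, E=exists)
Group into maximal same-type runs:
  Ex8 | Ax1
Number of blocks = 2

2


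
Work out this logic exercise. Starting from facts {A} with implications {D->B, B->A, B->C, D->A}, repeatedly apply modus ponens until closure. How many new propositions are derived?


Initial facts: {A}
Apply modus ponens to closure:
  (no implication fires)
Final known: {A}
New propositions: {(none)}
Count = 0

0


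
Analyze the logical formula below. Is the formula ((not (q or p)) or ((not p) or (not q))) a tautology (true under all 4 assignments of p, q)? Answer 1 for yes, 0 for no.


Check all 4 assignments:
p=0, q=0: 1
p=0, q=1: 1
p=1, q=0: 1
p=1, q=1: 0
Satisfying count = 3/4.
Tautology iff count = 4: no.

0


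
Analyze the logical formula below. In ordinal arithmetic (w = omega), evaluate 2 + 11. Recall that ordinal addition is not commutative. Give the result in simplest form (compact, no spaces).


Compute 2 + 11.
Ordinal + is associative but NOT commutative; for finite n>0, n + w = w but w + n stays w+n.
Both operands finite; ordinal + agrees with natural +: 2 + 11 = 13.
Result = 13

13


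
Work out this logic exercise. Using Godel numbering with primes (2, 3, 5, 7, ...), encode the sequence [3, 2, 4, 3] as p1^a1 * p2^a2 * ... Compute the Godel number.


Encode each element as an exponent of the corresponding prime:
  2^3 = 8
  3^2 = 9
  5^4 = 625
  7^3 = 343
Product = 8 * 9 * 625 * 343 = 15435000

15435000


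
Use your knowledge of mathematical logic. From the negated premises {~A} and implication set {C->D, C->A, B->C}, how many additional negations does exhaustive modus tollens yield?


Initial negated facts: {~A}
Apply modus tollens to closure:
  ~A and C->A  =>  ~C
  ~C and B->C  =>  ~B
Final negated: {~A, ~B, ~C}
New negations: {~B, ~C}
Count = 2

2


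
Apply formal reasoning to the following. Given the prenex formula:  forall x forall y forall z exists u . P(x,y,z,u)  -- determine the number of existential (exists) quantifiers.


Quantifier prefix: forall x forall y forall z exists u
Mark each quantifier type:
  U U U E
Universal count = 3, Existential count = 1
Asked for existential (exists) quantifiers: 1

1


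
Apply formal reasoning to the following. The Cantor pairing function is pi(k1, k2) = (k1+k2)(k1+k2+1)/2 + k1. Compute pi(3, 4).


k1 + k2 = 7
(k1+k2)(k1+k2+1)/2 = 7 * 8 / 2 = 28
pi = 28 + 3 = 31

31


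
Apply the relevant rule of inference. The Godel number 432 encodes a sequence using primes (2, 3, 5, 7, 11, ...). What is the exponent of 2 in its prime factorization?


Factorize 432 by dividing by 2 repeatedly.
Division steps: 2 divides 432 exactly 4 time(s).
Exponent of 2 = 4

4


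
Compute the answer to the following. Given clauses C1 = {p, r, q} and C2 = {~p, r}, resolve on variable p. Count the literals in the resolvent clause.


Remove p from C1 and ~p from C2.
C1 remainder: {r, q}
C2 remainder: {r}
Union (resolvent): {q, r}
Resolvent has 2 literal(s).

2


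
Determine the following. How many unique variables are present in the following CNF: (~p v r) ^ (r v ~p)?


Identify each variable that appears in the formula.
Variables found: p, r
Count = 2

2


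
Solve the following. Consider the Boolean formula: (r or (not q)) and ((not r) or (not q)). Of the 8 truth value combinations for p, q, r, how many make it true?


Evaluate all 8 assignments for p, q, r:
p=0, q=0, r=0: 1
p=0, q=0, r=1: 1
p=0, q=1, r=0: 0
p=0, q=1, r=1: 0
p=1, q=0, r=0: 1
p=1, q=0, r=1: 1
p=1, q=1, r=0: 0
p=1, q=1, r=1: 0
Satisfying count = 4

4


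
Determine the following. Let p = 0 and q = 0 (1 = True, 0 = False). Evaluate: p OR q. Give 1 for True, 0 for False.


p = 0, q = 0
Operation: p OR q
Evaluate: 0 OR 0 = 0

0


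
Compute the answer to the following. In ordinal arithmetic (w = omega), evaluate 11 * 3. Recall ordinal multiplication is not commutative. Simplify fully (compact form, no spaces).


Compute 11 * 3.
Ordinal * is associative and left-distributive over +, but NOT commutative; for finite n>1, n*w = w but w*n stays w*n.
Both finite; ordinal * agrees with natural *: 11 * 3 = 33.
Result = 33

33


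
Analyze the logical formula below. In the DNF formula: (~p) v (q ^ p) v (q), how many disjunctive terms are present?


A DNF formula is a disjunction of terms (conjunctions).
Terms are separated by v.
Counting the disjuncts: 3 terms.

3


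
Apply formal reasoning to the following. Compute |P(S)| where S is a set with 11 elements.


The power set of a set with n elements has 2^n elements.
|P(S)| = 2^11 = 2048

2048


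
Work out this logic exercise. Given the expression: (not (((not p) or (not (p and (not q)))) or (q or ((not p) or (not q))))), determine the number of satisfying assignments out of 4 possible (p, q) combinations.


Check all 4 assignments:
p=0, q=0: 0
p=0, q=1: 0
p=1, q=0: 0
p=1, q=1: 0
Count of True = 0

0


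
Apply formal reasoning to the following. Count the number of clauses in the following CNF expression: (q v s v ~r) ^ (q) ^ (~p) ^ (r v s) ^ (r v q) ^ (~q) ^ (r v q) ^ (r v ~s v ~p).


A CNF formula is a conjunction of clauses.
Clauses are separated by ^.
Counting the conjuncts: 8 clauses.

8


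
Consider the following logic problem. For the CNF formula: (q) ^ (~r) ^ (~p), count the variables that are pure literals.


Check each variable for pure literal status:
p: pure negative
q: pure positive
r: pure negative
Pure literal count = 3

3


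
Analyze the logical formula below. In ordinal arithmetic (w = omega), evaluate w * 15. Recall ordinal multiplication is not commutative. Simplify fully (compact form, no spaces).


Compute w * 15.
Ordinal * is associative and left-distributive over +, but NOT commutative; for finite n>1, n*w = w but w*n stays w*n.
w * 15 means 15 copies of w concatenated: w*15.
Result = w*15

w*15


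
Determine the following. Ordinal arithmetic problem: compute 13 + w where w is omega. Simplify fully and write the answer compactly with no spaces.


Compute 13 + w.
Ordinal + is associative but NOT commutative; for finite n>0, n + w = w but w + n stays w+n.
Any finite left addend is absorbed by w on the right: 13 + w = w.
Result = w

w


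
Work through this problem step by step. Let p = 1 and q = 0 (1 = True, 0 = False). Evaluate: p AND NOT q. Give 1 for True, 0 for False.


p = 1, q = 0
Operation: p AND NOT q
Evaluate: 1 AND NOT 0 = 1

1


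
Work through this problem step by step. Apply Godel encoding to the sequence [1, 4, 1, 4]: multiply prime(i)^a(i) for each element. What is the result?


Encode each element as an exponent of the corresponding prime:
  2^1 = 2
  3^4 = 81
  5^1 = 5
  7^4 = 2401
Product = 2 * 81 * 5 * 2401 = 1944810

1944810


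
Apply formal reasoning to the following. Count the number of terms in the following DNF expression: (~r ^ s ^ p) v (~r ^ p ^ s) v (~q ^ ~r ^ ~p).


A DNF formula is a disjunction of terms (conjunctions).
Terms are separated by v.
Counting the disjuncts: 3 terms.

3


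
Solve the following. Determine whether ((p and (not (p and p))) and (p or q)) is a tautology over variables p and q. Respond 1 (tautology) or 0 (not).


Check all 4 assignments:
p=0, q=0: 0
p=0, q=1: 0
p=1, q=0: 0
p=1, q=1: 0
Satisfying count = 0/4.
Tautology iff count = 4: no.

0


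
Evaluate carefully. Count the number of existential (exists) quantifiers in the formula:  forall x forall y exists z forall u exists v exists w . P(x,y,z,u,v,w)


Quantifier prefix: forall x forall y exists z forall u exists v exists w
Mark each quantifier type:
  U U E U E E
Universal count = 3, Existential count = 3
Asked for existential (exists) quantifiers: 3

3


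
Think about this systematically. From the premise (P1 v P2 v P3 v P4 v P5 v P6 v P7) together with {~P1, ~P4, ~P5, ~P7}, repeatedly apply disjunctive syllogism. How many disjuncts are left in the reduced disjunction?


Original disjuncts (7): P1, P2, P3, P4, P5, P6, P7
Negated (eliminate): ~P1, ~P4, ~P5, ~P7
Remaining disjuncts: P2, P3, P6
Count = 7 - 4 = 3

3


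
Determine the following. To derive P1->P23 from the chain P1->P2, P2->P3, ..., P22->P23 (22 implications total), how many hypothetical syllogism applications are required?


With 22 implications in a chain connecting 23 propositions:
P1->P2, P2->P3, ..., P22->P23
Steps needed = (number of implications) - 1 = 22 - 1 = 21

21


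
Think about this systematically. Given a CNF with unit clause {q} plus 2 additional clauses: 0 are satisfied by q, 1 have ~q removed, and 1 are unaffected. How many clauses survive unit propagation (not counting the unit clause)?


Satisfied (removed): 0
Shortened (remain): 1
Unchanged (remain): 1
Remaining = 1 + 1 = 2

2


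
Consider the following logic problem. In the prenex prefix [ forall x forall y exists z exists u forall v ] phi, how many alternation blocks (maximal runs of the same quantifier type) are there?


Quantifier-type sequence: A A E E A  (A=forall, E=exists)
Group into maximal same-type runs:
  Ax2 | Ex2 | Ax1
Number of blocks = 3

3


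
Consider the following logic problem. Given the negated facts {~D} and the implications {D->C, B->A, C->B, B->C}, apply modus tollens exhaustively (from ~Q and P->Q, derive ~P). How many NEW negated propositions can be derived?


Initial negated facts: {~D}
Apply modus tollens to closure:
  (no implication fires)
Final negated: {~D}
New negations: {(none)}
Count = 0

0


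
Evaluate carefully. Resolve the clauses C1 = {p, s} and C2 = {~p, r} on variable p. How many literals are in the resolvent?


Remove p from C1 and ~p from C2.
C1 remainder: {s}
C2 remainder: {r}
Union (resolvent): {r, s}
Resolvent has 2 literal(s).

2


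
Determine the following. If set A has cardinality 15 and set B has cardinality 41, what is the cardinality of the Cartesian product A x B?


The Cartesian product A x B contains all ordered pairs (a, b).
|A x B| = |A| * |B| = 15 * 41 = 615

615


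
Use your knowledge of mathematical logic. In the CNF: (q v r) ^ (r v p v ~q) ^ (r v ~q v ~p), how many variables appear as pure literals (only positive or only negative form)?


Check each variable for pure literal status:
p: mixed (not pure)
q: mixed (not pure)
r: pure positive
Pure literal count = 1

1


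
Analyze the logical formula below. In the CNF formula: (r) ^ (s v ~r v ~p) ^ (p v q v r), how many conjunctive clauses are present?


A CNF formula is a conjunction of clauses.
Clauses are separated by ^.
Counting the conjuncts: 3 clauses.

3


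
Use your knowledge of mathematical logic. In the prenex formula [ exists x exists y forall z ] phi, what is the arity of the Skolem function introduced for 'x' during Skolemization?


Quantifier prefix: exists x exists y forall z
'x' is existentially quantified at position 1.
No universal quantifiers precede it.
Skolem function arity = 0 (a Skolem constant)

0


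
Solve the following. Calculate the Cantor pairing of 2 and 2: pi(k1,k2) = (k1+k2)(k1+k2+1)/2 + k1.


k1 + k2 = 4
(k1+k2)(k1+k2+1)/2 = 4 * 5 / 2 = 10
pi = 10 + 2 = 12

12


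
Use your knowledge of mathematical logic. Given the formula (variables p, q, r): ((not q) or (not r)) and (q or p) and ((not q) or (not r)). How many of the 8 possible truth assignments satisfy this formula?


Evaluate all 8 assignments for p, q, r:
p=0, q=0, r=0: 0
p=0, q=0, r=1: 0
p=0, q=1, r=0: 1
p=0, q=1, r=1: 0
p=1, q=0, r=0: 1
p=1, q=0, r=1: 1
p=1, q=1, r=0: 1
p=1, q=1, r=1: 0
Satisfying count = 4

4


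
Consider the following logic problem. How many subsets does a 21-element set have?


The power set of a set with n elements has 2^n elements.
|P(S)| = 2^21 = 2097152

2097152


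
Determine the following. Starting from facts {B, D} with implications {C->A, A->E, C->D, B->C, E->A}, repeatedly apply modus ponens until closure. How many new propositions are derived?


Initial facts: {B, D}
Apply modus ponens to closure:
  B and B->C  =>  C
  C and C->A  =>  A
  A and A->E  =>  E
Final known: {A, B, C, D, E}
New propositions: {A, C, E}
Count = 3

3


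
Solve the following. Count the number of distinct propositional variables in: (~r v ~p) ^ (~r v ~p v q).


Identify each variable that appears in the formula.
Variables found: p, q, r
Count = 3

3


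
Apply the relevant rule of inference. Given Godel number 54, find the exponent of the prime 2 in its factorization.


Factorize 54 by dividing by 2 repeatedly.
Division steps: 2 divides 54 exactly 1 time(s).
Exponent of 2 = 1

1


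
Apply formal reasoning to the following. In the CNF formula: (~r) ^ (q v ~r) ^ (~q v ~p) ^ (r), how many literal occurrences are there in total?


Counting literals in each clause:
Clause 1: 1 literal(s)
Clause 2: 2 literal(s)
Clause 3: 2 literal(s)
Clause 4: 1 literal(s)
Total = 6

6


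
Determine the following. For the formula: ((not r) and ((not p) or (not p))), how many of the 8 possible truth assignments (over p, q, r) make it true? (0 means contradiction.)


Check all 8 assignments:
p=0, q=0, r=0: 1
p=0, q=0, r=1: 0
p=0, q=1, r=0: 1
p=0, q=1, r=1: 0
p=1, q=0, r=0: 0
p=1, q=0, r=1: 0
p=1, q=1, r=0: 0
p=1, q=1, r=1: 0
Count of True = 2

2


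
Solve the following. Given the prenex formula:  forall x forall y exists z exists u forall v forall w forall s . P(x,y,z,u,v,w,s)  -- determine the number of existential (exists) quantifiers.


Quantifier prefix: forall x forall y exists z exists u forall v forall w forall s
Mark each quantifier type:
  U U E E U U U
Universal count = 5, Existential count = 2
Asked for existential (exists) quantifiers: 2

2


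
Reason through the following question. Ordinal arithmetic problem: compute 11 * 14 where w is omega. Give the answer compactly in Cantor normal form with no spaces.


Compute 11 * 14.
Ordinal * is associative and left-distributive over +, but NOT commutative; for finite n>1, n*w = w but w*n stays w*n.
Both finite; ordinal * agrees with natural *: 11 * 14 = 154.
Result = 154

154


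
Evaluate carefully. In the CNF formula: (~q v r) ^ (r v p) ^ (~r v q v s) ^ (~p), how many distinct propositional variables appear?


Identify each variable that appears in the formula.
Variables found: p, q, r, s
Count = 4

4


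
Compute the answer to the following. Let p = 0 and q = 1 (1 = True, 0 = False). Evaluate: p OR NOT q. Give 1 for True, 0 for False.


p = 0, q = 1
Operation: p OR NOT q
Evaluate: 0 OR NOT 1 = 0

0


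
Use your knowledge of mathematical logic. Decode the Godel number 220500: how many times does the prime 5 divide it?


Factorize 220500 by dividing by 5 repeatedly.
Division steps: 5 divides 220500 exactly 3 time(s).
Exponent of 5 = 3

3


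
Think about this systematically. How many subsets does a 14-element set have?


The power set of a set with n elements has 2^n elements.
|P(S)| = 2^14 = 16384

16384


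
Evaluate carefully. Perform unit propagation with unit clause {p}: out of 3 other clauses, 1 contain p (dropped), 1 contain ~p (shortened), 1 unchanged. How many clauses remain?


Satisfied (removed): 1
Shortened (remain): 1
Unchanged (remain): 1
Remaining = 1 + 1 = 2

2


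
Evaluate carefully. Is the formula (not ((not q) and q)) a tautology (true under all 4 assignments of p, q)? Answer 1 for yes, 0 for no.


Check all 4 assignments:
p=0, q=0: 1
p=0, q=1: 1
p=1, q=0: 1
p=1, q=1: 1
Satisfying count = 4/4.
Tautology iff count = 4: yes.

1


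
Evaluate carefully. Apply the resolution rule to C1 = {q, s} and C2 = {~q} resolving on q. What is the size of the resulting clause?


Remove q from C1 and ~q from C2.
C1 remainder: {s}
C2 remainder: {}
Union (resolvent): {s}
Resolvent has 1 literal(s).

1


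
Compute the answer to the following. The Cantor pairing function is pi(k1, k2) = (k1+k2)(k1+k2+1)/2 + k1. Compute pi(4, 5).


k1 + k2 = 9
(k1+k2)(k1+k2+1)/2 = 9 * 10 / 2 = 45
pi = 45 + 4 = 49

49


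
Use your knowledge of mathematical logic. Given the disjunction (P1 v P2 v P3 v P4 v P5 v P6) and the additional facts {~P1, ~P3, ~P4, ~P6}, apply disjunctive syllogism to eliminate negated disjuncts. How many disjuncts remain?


Original disjuncts (6): P1, P2, P3, P4, P5, P6
Negated (eliminate): ~P1, ~P3, ~P4, ~P6
Remaining disjuncts: P2, P5
Count = 6 - 4 = 2

2


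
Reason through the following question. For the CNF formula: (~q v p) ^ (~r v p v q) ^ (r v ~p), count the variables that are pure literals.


Check each variable for pure literal status:
p: mixed (not pure)
q: mixed (not pure)
r: mixed (not pure)
Pure literal count = 0

0


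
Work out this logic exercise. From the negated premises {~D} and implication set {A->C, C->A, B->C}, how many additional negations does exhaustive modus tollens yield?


Initial negated facts: {~D}
Apply modus tollens to closure:
  (no implication fires)
Final negated: {~D}
New negations: {(none)}
Count = 0

0


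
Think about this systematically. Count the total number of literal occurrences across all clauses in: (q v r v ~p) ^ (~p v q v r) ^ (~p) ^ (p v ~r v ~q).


Counting literals in each clause:
Clause 1: 3 literal(s)
Clause 2: 3 literal(s)
Clause 3: 1 literal(s)
Clause 4: 3 literal(s)
Total = 10

10


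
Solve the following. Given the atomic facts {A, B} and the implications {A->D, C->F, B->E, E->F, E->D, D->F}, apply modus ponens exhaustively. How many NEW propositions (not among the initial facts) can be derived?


Initial facts: {A, B}
Apply modus ponens to closure:
  A and A->D  =>  D
  B and B->E  =>  E
  E and E->F  =>  F
Final known: {A, B, D, E, F}
New propositions: {D, E, F}
Count = 3

3


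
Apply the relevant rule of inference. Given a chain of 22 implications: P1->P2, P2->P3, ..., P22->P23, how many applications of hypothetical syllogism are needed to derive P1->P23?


With 22 implications in a chain connecting 23 propositions:
P1->P2, P2->P3, ..., P22->P23
Steps needed = (number of implications) - 1 = 22 - 1 = 21

21


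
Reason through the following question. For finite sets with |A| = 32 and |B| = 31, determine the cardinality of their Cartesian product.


The Cartesian product A x B contains all ordered pairs (a, b).
|A x B| = |A| * |B| = 32 * 31 = 992

992


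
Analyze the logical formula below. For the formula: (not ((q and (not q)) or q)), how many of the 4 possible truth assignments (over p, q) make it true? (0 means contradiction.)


Check all 4 assignments:
p=0, q=0: 1
p=0, q=1: 0
p=1, q=0: 1
p=1, q=1: 0
Count of True = 2

2


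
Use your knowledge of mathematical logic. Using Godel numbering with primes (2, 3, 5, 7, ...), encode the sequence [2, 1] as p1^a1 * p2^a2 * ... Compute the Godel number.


Encode each element as an exponent of the corresponding prime:
  2^2 = 4
  3^1 = 3
Product = 4 * 3 = 12

12


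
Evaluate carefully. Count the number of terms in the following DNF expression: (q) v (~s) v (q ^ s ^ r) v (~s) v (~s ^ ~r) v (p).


A DNF formula is a disjunction of terms (conjunctions).
Terms are separated by v.
Counting the disjuncts: 6 terms.

6


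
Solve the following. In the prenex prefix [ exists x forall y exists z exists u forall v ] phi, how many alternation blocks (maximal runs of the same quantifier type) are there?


Quantifier-type sequence: E A E E A  (A=forall, E=exists)
Group into maximal same-type runs:
  Ex1 | Ax1 | Ex2 | Ax1
Number of blocks = 4

4


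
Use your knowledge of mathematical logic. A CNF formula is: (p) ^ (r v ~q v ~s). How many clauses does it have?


A CNF formula is a conjunction of clauses.
Clauses are separated by ^.
Counting the conjuncts: 2 clauses.

2


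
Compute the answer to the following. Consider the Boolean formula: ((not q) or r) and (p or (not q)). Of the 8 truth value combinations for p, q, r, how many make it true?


Evaluate all 8 assignments for p, q, r:
p=0, q=0, r=0: 1
p=0, q=0, r=1: 1
p=0, q=1, r=0: 0
p=0, q=1, r=1: 0
p=1, q=0, r=0: 1
p=1, q=0, r=1: 1
p=1, q=1, r=0: 0
p=1, q=1, r=1: 1
Satisfying count = 5

5


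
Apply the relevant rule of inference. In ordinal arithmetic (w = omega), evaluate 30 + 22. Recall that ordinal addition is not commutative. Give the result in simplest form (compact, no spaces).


Compute 30 + 22.
Ordinal + is associative but NOT commutative; for finite n>0, n + w = w but w + n stays w+n.
Both operands finite; ordinal + agrees with natural +: 30 + 22 = 52.
Result = 52

52


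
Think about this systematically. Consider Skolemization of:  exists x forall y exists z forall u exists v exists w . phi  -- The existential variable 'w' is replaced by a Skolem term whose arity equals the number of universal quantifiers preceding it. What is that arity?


Quantifier prefix: exists x forall y exists z forall u exists v exists w
'w' is existentially quantified at position 6.
Universal variables preceding it: y, u
Skolem function arity = 2

2


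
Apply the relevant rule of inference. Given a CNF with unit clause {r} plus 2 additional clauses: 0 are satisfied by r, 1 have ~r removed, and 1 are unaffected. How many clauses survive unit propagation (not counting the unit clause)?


Satisfied (removed): 0
Shortened (remain): 1
Unchanged (remain): 1
Remaining = 1 + 1 = 2

2


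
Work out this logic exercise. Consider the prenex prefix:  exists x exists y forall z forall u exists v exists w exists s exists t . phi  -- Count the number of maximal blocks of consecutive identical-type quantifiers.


Quantifier-type sequence: E E A A E E E E  (A=forall, E=exists)
Group into maximal same-type runs:
  Ex2 | Ax2 | Ex4
Number of blocks = 3

3


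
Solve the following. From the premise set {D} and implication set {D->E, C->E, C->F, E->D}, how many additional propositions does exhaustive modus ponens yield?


Initial facts: {D}
Apply modus ponens to closure:
  D and D->E  =>  E
Final known: {D, E}
New propositions: {E}
Count = 1

1


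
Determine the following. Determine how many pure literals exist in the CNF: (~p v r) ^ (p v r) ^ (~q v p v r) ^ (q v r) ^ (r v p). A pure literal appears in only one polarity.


Check each variable for pure literal status:
p: mixed (not pure)
q: mixed (not pure)
r: pure positive
Pure literal count = 1

1


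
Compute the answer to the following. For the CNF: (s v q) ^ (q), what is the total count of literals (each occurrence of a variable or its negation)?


Counting literals in each clause:
Clause 1: 2 literal(s)
Clause 2: 1 literal(s)
Total = 3

3
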